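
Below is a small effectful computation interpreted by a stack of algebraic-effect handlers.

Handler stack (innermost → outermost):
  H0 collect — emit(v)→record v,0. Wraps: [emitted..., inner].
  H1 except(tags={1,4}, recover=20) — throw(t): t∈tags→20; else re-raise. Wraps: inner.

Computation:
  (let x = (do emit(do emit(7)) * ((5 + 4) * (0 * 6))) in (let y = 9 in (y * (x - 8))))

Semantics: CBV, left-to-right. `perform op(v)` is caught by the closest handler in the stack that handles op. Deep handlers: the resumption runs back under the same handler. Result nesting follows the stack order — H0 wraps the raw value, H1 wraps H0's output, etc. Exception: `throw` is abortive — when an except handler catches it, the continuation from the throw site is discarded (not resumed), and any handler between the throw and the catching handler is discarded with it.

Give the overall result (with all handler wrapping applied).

Answer: [7, 0, -72]

Evaluation trace:
emit(7) @ H0 ⇒ out+=7
emit(0) @ H0 ⇒ out+=0
H0 returns [7, 0, -72]
H1 returns [7, 0, -72]
= [7, 0, -72]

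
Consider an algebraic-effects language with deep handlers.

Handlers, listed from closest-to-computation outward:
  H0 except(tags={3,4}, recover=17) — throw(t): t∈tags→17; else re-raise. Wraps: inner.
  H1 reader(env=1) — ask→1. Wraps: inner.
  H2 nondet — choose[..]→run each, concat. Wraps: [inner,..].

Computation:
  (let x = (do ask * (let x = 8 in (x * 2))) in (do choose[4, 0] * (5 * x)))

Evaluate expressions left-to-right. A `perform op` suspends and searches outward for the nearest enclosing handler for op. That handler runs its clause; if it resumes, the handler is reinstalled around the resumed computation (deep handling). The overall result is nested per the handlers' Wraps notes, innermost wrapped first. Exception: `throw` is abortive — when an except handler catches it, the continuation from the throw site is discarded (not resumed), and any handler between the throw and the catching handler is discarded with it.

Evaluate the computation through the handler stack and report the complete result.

Evaluation trace:
ask @ H1 ⇒ 1
choose[4, 0] @ H2
  branch[0] choose=4:
    H0 returns 320
    H1 returns 320
    H2 returns [320]
  branch[1] choose=0:
    H0 returns 0
    H1 returns 0
    H2 returns [0]
= [320, 0]

Answer: [320, 0]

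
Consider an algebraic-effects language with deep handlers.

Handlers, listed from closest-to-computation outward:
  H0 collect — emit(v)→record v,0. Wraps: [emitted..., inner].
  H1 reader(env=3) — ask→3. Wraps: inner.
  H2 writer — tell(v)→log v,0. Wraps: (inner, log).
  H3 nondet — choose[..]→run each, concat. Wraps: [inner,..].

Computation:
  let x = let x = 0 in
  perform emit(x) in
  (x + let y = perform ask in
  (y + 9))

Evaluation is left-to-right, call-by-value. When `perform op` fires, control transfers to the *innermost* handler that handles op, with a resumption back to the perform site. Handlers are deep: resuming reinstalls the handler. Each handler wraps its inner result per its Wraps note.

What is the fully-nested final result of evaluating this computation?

Answer: [([0, 12], ())]

Working:
emit(0) @ H0 ⇒ out+=0
ask @ H1 ⇒ 3
H0 returns [0, 12]
H1 returns [0, 12]
H2 returns ([0, 12], ())
H3 returns [([0, 12], ())]
= [([0, 12], ())]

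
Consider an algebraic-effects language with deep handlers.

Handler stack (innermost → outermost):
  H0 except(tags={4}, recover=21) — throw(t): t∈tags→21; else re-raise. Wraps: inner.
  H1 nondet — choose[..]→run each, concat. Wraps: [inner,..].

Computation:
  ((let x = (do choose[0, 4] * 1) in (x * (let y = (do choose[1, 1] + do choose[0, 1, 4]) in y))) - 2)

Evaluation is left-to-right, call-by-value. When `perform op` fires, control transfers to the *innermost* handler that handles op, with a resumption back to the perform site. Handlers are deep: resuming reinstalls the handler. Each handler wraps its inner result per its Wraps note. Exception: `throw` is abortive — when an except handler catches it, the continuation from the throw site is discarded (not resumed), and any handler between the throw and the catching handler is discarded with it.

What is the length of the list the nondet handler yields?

Answer: 12

Evaluation trace:
choose[0, 4] @ H1
  branch[0] choose=0:
    choose[1, 1] @ H1
      branch[0] choose=1:
        choose[0, 1, 4] @ H1
          branch[0] choose=0:
            H0 returns -2
            H1 returns [-2]
          branch[1] choose=1:
            H0 returns -2
            H1 returns [-2]
          branch[2] choose=4:
            H0 returns -2
            H1 returns [-2]
      branch[1] choose=1:
        choose[0, 1, 4] @ H1
          branch[0] choose=0:
            H0 returns -2
            H1 returns [-2]
          branch[1] choose=1:
            H0 returns -2
            H1 returns [-2]
          branch[2] choose=4:
            H0 returns -2
            H1 returns [-2]
  branch[1] choose=4:
    choose[1, 1] @ H1
      branch[0] choose=1:
        choose[0, 1, 4] @ H1
          branch[0] choose=0:
            H0 returns 2
            H1 returns [2]
          branch[1] choose=1:
            H0 returns 6
            H1 returns [6]
          branch[2] choose=4:
            H0 returns 18
            H1 returns [18]
      branch[1] choose=1:
        choose[0, 1, 4] @ H1
          branch[0] choose=0:
            H0 returns 2
            H1 returns [2]
          branch[1] choose=1:
            H0 returns 6
            H1 returns [6]
          branch[2] choose=4:
            H0 returns 18
            H1 returns [18]
= [-2, -2, -2, -2, -2, -2, 2, 6, 18, 2, 6, 18]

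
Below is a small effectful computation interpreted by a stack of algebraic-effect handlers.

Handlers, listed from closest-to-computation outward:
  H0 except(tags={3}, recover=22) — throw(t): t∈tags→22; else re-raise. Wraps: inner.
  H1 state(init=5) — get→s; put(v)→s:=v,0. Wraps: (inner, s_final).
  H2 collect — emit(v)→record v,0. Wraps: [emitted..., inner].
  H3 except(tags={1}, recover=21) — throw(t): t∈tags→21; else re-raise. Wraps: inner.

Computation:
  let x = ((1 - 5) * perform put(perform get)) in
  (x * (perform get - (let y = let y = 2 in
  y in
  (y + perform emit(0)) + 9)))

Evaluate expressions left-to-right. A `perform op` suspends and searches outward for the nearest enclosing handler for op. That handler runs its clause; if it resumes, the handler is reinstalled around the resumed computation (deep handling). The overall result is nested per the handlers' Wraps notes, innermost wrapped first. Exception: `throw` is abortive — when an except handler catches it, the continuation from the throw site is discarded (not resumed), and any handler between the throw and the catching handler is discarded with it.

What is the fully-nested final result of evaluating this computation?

Step-by-step:
get @ H1 ⇒ 5
put(5) @ H1 ⇒ s:=5
get @ H1 ⇒ 5
emit(0) @ H2 ⇒ out+=0
H0 returns 0
H1 returns (0, 5)
H2 returns [0, (0, 5)]
H3 returns [0, (0, 5)]
= [0, (0, 5)]

Answer: [0, (0, 5)]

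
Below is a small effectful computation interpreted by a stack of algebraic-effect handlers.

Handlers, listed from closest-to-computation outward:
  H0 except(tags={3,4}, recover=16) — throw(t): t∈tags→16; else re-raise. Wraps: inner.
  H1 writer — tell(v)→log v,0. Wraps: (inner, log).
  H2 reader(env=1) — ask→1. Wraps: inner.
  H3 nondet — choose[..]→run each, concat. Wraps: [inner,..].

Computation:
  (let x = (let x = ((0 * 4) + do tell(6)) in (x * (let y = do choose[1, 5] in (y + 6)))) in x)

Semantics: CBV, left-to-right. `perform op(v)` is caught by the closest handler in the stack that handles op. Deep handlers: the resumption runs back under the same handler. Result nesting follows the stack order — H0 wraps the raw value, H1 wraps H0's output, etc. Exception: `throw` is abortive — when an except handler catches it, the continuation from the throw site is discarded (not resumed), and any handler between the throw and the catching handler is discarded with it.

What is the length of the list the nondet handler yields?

Evaluation trace:
tell(6) @ H1 ⇒ log+=6
choose[1, 5] @ H3
  branch[0] choose=1:
    H0 returns 0
    H1 returns (0, (6))
    H2 returns (0, (6))
    H3 returns [(0, (6))]
  branch[1] choose=5:
    H0 returns 0
    H1 returns (0, (6))
    H2 returns (0, (6))
    H3 returns [(0, (6))]
= [(0, (6)), (0, (6))]

Answer: 2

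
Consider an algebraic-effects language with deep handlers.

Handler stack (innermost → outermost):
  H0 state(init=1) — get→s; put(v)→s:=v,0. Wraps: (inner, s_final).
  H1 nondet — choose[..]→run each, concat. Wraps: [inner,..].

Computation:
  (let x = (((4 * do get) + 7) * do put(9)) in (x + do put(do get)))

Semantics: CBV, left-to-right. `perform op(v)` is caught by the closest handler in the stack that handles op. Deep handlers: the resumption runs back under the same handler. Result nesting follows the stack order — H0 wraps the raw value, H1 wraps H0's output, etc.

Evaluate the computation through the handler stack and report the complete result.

Answer: [(0, 9)]

Working:
get @ H0 ⇒ 1
put(9) @ H0 ⇒ s:=9
get @ H0 ⇒ 9
put(9) @ H0 ⇒ s:=9
H0 returns (0, 9)
H1 returns [(0, 9)]
= [(0, 9)]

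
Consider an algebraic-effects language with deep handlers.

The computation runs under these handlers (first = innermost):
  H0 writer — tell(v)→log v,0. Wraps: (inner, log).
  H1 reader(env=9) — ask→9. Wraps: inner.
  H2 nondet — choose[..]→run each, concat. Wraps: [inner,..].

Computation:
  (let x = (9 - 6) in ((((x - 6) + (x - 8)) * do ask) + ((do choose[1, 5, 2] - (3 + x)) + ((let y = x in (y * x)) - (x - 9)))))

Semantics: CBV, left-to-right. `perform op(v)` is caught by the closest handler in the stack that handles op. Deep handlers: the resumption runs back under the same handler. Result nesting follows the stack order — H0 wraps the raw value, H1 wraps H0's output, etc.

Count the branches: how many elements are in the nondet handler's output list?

Answer: 3

Step-by-step:
ask @ H1 ⇒ 9
choose[1, 5, 2] @ H2
  branch[0] choose=1:
    H0 returns (-62, ())
    H1 returns (-62, ())
    H2 returns [(-62, ())]
  branch[1] choose=5:
    H0 returns (-58, ())
    H1 returns (-58, ())
    H2 returns [(-58, ())]
  branch[2] choose=2:
    H0 returns (-61, ())
    H1 returns (-61, ())
    H2 returns [(-61, ())]
= [(-62, ()), (-58, ()), (-61, ())]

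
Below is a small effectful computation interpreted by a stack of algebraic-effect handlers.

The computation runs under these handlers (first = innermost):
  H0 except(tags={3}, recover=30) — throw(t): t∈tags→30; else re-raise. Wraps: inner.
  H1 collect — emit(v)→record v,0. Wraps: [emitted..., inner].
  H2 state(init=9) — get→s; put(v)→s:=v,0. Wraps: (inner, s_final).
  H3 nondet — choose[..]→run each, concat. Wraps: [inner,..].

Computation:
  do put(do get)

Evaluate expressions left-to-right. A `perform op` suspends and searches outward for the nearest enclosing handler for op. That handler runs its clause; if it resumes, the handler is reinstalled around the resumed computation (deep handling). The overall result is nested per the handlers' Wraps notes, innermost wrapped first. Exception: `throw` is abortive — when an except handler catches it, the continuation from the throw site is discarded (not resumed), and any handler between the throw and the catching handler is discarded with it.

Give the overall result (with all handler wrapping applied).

Working:
get @ H2 ⇒ 9
put(9) @ H2 ⇒ s:=9
H0 returns 0
H1 returns [0]
H2 returns ([0], 9)
H3 returns [([0], 9)]
= [([0], 9)]

Answer: [([0], 9)]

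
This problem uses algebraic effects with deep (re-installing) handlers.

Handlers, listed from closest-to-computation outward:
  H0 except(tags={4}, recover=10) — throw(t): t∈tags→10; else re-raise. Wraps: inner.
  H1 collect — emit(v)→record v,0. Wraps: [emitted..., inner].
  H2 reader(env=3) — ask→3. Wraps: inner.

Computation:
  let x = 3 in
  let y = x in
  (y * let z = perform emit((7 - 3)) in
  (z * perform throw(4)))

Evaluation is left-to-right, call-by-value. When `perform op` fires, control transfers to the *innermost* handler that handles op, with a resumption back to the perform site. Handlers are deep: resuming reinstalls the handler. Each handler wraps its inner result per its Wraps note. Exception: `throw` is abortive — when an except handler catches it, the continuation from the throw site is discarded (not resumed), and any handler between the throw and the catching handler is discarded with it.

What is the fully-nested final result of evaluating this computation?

Evaluation trace:
emit(4) @ H1 ⇒ out+=4
throw(4) @ H0 caught ⇒ 10
H1 returns [4, 10]
H2 returns [4, 10]
= [4, 10]

Answer: [4, 10]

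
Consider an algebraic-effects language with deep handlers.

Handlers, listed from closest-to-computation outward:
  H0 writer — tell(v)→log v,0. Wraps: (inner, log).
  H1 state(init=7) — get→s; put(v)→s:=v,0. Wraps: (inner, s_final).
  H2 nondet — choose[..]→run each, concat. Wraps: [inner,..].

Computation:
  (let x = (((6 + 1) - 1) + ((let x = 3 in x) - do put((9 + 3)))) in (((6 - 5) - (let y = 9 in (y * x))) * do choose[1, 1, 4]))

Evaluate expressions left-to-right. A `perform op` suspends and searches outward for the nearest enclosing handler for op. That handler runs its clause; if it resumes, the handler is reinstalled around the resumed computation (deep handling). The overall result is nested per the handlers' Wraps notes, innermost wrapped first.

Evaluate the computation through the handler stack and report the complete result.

Working:
put(12) @ H1 ⇒ s:=12
choose[1, 1, 4] @ H2
  branch[0] choose=1:
    H0 returns (-80, ())
    H1 returns ((-80, ()), 12)
    H2 returns [((-80, ()), 12)]
  branch[1] choose=1:
    H0 returns (-80, ())
    H1 returns ((-80, ()), 12)
    H2 returns [((-80, ()), 12)]
  branch[2] choose=4:
    H0 returns (-320, ())
    H1 returns ((-320, ()), 12)
    H2 returns [((-320, ()), 12)]
= [((-80, ()), 12), ((-80, ()), 12), ((-320, ()), 12)]

Answer: [((-80, ()), 12), ((-80, ()), 12), ((-320, ()), 12)]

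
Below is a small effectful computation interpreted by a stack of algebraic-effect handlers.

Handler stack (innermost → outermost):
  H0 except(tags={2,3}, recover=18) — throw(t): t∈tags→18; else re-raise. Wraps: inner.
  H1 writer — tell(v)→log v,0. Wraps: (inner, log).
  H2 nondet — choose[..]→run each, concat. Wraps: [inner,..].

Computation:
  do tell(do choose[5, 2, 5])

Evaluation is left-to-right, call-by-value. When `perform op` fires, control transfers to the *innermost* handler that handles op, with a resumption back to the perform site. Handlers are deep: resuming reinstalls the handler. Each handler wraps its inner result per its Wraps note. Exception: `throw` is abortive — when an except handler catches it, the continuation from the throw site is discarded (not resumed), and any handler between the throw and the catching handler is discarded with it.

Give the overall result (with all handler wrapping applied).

Answer: [(0, (5)), (0, (2)), (0, (5))]

Working:
choose[5, 2, 5] @ H2
  branch[0] choose=5:
    tell(5) @ H1 ⇒ log+=5
    H0 returns 0
    H1 returns (0, (5))
    H2 returns [(0, (5))]
  branch[1] choose=2:
    tell(2) @ H1 ⇒ log+=2
    H0 returns 0
    H1 returns (0, (2))
    H2 returns [(0, (2))]
  branch[2] choose=5:
    tell(5) @ H1 ⇒ log+=5
    H0 returns 0
    H1 returns (0, (5))
    H2 returns [(0, (5))]
= [(0, (5)), (0, (2)), (0, (5))]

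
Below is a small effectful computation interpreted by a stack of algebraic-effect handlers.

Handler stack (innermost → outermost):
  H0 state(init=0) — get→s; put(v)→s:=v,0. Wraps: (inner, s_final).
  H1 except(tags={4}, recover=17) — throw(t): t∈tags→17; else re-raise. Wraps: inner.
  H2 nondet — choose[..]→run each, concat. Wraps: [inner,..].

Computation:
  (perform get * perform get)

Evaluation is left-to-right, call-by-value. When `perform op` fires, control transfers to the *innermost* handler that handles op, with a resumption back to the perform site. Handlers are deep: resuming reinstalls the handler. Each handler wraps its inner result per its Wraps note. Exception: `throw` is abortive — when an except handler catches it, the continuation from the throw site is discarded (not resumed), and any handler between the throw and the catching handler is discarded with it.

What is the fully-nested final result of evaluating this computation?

Evaluation trace:
get @ H0 ⇒ 0
get @ H0 ⇒ 0
H0 returns (0, 0)
H1 returns (0, 0)
H2 returns [(0, 0)]
= [(0, 0)]

Answer: [(0, 0)]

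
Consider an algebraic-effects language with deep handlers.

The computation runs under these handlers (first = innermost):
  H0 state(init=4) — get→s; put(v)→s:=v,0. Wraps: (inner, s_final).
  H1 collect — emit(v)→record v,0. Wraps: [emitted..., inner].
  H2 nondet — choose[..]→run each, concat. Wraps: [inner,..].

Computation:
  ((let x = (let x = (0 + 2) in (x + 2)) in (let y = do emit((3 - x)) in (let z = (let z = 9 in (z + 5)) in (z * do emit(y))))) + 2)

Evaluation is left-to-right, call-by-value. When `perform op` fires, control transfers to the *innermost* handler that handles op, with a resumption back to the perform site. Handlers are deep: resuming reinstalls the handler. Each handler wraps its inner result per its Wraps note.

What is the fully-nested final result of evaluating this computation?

Answer: [[-1, 0, (2, 4)]]

Working:
emit(-1) @ H1 ⇒ out+=-1
emit(0) @ H1 ⇒ out+=0
H0 returns (2, 4)
H1 returns [-1, 0, (2, 4)]
H2 returns [[-1, 0, (2, 4)]]
= [[-1, 0, (2, 4)]]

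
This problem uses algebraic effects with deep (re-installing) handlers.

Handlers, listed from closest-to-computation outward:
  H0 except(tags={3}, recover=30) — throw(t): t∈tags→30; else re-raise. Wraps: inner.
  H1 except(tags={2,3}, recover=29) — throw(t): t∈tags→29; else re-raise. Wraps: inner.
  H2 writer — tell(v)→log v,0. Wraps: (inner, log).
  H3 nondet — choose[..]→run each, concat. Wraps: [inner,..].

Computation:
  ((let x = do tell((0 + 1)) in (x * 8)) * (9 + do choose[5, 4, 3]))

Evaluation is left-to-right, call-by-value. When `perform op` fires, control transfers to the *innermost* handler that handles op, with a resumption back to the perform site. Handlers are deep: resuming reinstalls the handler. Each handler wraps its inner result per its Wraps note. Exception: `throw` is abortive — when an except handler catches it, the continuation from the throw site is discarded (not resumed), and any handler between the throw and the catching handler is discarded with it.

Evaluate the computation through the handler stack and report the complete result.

Evaluation trace:
tell(1) @ H2 ⇒ log+=1
choose[5, 4, 3] @ H3
  branch[0] choose=5:
    H0 returns 0
    H1 returns 0
    H2 returns (0, (1))
    H3 returns [(0, (1))]
  branch[1] choose=4:
    H0 returns 0
    H1 returns 0
    H2 returns (0, (1))
    H3 returns [(0, (1))]
  branch[2] choose=3:
    H0 returns 0
    H1 returns 0
    H2 returns (0, (1))
    H3 returns [(0, (1))]
= [(0, (1)), (0, (1)), (0, (1))]

Answer: [(0, (1)), (0, (1)), (0, (1))]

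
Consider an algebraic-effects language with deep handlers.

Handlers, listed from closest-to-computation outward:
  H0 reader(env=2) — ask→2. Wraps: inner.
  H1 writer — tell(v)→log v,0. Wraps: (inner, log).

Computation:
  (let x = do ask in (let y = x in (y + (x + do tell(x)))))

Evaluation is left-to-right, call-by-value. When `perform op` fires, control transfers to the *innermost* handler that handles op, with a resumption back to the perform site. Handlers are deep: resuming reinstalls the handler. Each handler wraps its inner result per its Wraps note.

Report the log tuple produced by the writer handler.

Answer: (2)

Evaluation trace:
ask @ H0 ⇒ 2
tell(2) @ H1 ⇒ log+=2
H0 returns 4
H1 returns (4, (2))
= (4, (2))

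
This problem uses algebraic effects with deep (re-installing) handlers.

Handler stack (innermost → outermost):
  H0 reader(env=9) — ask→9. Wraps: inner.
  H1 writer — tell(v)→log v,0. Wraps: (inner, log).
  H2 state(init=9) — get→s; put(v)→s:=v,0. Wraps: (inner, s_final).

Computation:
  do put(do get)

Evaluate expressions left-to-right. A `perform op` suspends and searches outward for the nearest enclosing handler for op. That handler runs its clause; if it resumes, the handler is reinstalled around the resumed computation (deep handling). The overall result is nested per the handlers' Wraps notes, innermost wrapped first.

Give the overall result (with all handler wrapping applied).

Evaluation trace:
get @ H2 ⇒ 9
put(9) @ H2 ⇒ s:=9
H0 returns 0
H1 returns (0, ())
H2 returns ((0, ()), 9)
= ((0, ()), 9)

Answer: ((0, ()), 9)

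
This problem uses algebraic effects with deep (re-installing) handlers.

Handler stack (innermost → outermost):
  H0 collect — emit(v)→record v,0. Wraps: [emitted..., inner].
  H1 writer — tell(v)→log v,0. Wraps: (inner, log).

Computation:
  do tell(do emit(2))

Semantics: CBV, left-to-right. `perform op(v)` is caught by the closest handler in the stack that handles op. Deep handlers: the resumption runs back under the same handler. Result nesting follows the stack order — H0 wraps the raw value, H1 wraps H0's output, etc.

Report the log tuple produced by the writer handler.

Working:
emit(2) @ H0 ⇒ out+=2
tell(0) @ H1 ⇒ log+=0
H0 returns [2, 0]
H1 returns ([2, 0], (0))
= ([2, 0], (0))

Answer: (0)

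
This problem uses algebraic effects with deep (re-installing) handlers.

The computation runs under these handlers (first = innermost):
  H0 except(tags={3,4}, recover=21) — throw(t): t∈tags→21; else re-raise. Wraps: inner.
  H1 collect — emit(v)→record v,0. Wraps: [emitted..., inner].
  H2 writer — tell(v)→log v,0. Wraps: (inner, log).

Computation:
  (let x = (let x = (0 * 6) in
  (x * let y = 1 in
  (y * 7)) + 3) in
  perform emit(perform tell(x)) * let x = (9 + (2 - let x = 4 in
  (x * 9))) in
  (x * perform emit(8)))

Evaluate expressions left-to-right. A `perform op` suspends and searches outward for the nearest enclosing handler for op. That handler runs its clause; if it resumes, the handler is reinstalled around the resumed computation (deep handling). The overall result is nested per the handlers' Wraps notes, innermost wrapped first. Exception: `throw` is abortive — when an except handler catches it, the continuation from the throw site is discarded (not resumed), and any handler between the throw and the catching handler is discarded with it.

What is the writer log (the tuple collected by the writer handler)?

Answer: (3)

Working:
tell(3) @ H2 ⇒ log+=3
emit(0) @ H1 ⇒ out+=0
emit(8) @ H1 ⇒ out+=8
H0 returns 0
H1 returns [0, 8, 0]
H2 returns ([0, 8, 0], (3))
= ([0, 8, 0], (3))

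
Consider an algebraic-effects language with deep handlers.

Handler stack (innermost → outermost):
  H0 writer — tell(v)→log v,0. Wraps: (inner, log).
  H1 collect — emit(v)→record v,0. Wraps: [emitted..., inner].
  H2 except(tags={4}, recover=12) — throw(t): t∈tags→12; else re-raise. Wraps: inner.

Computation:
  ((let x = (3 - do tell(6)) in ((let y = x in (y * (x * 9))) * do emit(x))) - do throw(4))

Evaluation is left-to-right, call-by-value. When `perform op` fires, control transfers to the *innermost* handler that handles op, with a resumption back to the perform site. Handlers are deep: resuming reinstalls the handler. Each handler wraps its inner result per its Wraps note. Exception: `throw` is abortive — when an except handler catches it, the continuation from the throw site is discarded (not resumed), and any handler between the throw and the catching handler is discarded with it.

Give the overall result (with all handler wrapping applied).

Evaluation trace:
tell(6) @ H0 ⇒ log+=6
emit(3) @ H1 ⇒ out+=3
throw(4) @ H2 caught ⇒ 12
= 12

Answer: 12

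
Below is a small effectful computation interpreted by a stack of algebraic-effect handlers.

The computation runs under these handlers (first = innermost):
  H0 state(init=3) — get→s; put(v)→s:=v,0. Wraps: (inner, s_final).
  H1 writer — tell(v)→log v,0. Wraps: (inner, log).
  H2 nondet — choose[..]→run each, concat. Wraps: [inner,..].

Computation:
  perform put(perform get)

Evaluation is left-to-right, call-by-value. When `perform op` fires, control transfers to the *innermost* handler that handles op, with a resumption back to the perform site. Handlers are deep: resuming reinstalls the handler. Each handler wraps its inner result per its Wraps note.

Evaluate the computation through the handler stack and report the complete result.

Answer: [((0, 3), ())]

Step-by-step:
get @ H0 ⇒ 3
put(3) @ H0 ⇒ s:=3
H0 returns (0, 3)
H1 returns ((0, 3), ())
H2 returns [((0, 3), ())]
= [((0, 3), ())]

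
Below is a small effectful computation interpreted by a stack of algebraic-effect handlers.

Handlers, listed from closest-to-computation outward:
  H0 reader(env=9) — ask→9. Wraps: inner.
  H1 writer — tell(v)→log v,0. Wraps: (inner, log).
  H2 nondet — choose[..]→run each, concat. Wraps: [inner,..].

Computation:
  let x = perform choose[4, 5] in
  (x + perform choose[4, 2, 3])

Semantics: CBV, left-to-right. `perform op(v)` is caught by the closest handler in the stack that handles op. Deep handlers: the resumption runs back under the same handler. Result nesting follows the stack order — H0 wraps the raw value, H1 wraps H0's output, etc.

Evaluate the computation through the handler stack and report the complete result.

Working:
choose[4, 5] @ H2
  branch[0] choose=4:
    choose[4, 2, 3] @ H2
      branch[0] choose=4:
        H0 returns 8
        H1 returns (8, ())
        H2 returns [(8, ())]
      branch[1] choose=2:
        H0 returns 6
        H1 returns (6, ())
        H2 returns [(6, ())]
      branch[2] choose=3:
        H0 returns 7
        H1 returns (7, ())
        H2 returns [(7, ())]
  branch[1] choose=5:
    choose[4, 2, 3] @ H2
      branch[0] choose=4:
        H0 returns 9
        H1 returns (9, ())
        H2 returns [(9, ())]
      branch[1] choose=2:
        H0 returns 7
        H1 returns (7, ())
        H2 returns [(7, ())]
      branch[2] choose=3:
        H0 returns 8
        H1 returns (8, ())
        H2 returns [(8, ())]
= [(8, ()), (6, ()), (7, ()), (9, ()), (7, ()), (8, ())]

Answer: [(8, ()), (6, ()), (7, ()), (9, ()), (7, ()), (8, ())]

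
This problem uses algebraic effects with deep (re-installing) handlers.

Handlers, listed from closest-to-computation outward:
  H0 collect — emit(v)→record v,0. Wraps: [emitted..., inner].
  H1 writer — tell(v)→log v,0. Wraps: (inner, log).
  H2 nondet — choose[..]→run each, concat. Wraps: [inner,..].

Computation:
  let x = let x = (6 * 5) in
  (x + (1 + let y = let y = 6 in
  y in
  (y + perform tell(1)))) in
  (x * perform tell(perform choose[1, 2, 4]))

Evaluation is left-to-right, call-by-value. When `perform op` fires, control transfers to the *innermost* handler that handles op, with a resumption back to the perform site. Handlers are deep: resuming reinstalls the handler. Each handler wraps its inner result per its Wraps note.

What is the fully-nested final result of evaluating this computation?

Answer: [([0], (1, 1)), ([0], (1, 2)), ([0], (1, 4))]

Step-by-step:
tell(1) @ H1 ⇒ log+=1
choose[1, 2, 4] @ H2
  branch[0] choose=1:
    tell(1) @ H1 ⇒ log+=1
    H0 returns [0]
    H1 returns ([0], (1, 1))
    H2 returns [([0], (1, 1))]
  branch[1] choose=2:
    tell(2) @ H1 ⇒ log+=2
    H0 returns [0]
    H1 returns ([0], (1, 2))
    H2 returns [([0], (1, 2))]
  branch[2] choose=4:
    tell(4) @ H1 ⇒ log+=4
    H0 returns [0]
    H1 returns ([0], (1, 4))
    H2 returns [([0], (1, 4))]
= [([0], (1, 1)), ([0], (1, 2)), ([0], (1, 4))]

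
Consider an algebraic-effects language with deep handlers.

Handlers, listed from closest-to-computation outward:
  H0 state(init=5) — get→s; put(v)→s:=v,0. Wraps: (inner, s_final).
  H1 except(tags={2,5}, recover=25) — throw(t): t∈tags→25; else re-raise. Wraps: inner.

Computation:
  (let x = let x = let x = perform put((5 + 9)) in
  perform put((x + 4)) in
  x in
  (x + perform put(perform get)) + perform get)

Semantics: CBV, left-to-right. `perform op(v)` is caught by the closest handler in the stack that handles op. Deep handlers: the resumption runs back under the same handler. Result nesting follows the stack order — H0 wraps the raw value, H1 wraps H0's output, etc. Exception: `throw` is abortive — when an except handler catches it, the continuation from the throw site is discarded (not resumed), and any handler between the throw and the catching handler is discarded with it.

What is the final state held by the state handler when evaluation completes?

Answer: 4

Step-by-step:
put(14) @ H0 ⇒ s:=14
put(4) @ H0 ⇒ s:=4
get @ H0 ⇒ 4
put(4) @ H0 ⇒ s:=4
get @ H0 ⇒ 4
H0 returns (4, 4)
H1 returns (4, 4)
= (4, 4)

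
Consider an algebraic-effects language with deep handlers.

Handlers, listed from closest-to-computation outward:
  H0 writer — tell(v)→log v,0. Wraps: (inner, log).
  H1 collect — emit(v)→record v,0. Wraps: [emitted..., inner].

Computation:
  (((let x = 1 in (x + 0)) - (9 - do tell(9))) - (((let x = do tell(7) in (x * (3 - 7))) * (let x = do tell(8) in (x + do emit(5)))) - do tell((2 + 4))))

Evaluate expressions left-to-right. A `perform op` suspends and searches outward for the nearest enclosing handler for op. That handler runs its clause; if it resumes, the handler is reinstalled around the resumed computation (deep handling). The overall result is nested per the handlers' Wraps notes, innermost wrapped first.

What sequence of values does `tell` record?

Evaluation trace:
tell(9) @ H0 ⇒ log+=9
tell(7) @ H0 ⇒ log+=7
tell(8) @ H0 ⇒ log+=8
emit(5) @ H1 ⇒ out+=5
tell(6) @ H0 ⇒ log+=6
H0 returns (-8, (9, 7, 8, 6))
H1 returns [5, (-8, (9, 7, 8, 6))]
= [5, (-8, (9, 7, 8, 6))]

Answer: (9, 7, 8, 6)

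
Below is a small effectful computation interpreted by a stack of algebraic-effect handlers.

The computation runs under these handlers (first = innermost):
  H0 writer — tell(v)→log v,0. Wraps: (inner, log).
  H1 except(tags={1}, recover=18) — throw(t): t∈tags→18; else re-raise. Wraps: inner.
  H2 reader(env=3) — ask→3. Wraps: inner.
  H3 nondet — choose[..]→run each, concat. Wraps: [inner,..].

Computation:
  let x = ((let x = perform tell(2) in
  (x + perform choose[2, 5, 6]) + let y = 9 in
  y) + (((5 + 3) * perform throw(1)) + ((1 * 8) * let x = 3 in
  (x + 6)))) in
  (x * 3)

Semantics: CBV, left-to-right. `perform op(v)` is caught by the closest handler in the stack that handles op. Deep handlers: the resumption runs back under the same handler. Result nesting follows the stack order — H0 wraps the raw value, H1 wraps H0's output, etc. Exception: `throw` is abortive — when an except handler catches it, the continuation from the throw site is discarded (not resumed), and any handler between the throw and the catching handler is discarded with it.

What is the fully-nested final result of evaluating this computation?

Answer: [18, 18, 18]

Evaluation trace:
tell(2) @ H0 ⇒ log+=2
choose[2, 5, 6] @ H3
  branch[0] choose=2:
    throw(1) @ H1 caught ⇒ 18
    H2 returns 18
    H3 returns [18]
  branch[1] choose=5:
    throw(1) @ H1 caught ⇒ 18
    H2 returns 18
    H3 returns [18]
  branch[2] choose=6:
    throw(1) @ H1 caught ⇒ 18
    H2 returns 18
    H3 returns [18]
= [18, 18, 18]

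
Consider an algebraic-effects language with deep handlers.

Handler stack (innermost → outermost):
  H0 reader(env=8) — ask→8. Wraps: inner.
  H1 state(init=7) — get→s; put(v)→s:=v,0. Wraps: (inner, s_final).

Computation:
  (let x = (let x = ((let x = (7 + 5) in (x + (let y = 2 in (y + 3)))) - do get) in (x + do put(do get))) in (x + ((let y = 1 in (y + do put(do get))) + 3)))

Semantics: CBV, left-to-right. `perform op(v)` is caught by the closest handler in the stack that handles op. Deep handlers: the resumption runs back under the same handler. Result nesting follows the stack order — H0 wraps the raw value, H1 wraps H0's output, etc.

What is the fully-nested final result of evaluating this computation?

Answer: (14, 7)

Step-by-step:
get @ H1 ⇒ 7
get @ H1 ⇒ 7
put(7) @ H1 ⇒ s:=7
get @ H1 ⇒ 7
put(7) @ H1 ⇒ s:=7
H0 returns 14
H1 returns (14, 7)
= (14, 7)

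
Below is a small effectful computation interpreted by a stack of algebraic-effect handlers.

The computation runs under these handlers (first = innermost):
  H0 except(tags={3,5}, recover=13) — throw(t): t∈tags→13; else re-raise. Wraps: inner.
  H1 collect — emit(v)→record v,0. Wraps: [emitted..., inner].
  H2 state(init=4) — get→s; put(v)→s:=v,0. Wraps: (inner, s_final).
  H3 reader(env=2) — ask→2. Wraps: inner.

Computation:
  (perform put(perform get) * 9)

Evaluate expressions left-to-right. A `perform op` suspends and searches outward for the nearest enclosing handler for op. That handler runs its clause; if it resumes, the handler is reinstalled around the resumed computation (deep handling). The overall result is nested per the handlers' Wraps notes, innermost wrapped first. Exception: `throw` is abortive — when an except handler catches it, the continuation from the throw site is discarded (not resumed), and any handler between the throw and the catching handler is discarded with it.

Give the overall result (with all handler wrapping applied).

Answer: ([0], 4)

Evaluation trace:
get @ H2 ⇒ 4
put(4) @ H2 ⇒ s:=4
H0 returns 0
H1 returns [0]
H2 returns ([0], 4)
H3 returns ([0], 4)
= ([0], 4)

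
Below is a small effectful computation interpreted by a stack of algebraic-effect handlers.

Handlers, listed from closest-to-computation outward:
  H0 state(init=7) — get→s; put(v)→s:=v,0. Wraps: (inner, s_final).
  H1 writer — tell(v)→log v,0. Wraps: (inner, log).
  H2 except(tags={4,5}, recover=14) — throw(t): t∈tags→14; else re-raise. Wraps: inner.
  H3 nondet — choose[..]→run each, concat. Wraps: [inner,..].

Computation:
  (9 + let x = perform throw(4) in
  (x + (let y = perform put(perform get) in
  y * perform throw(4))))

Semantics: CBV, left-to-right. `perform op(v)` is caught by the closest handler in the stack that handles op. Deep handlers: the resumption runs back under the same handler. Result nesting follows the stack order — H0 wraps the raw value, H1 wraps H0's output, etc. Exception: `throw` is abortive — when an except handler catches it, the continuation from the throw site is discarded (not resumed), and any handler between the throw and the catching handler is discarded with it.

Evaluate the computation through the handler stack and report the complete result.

Answer: [14]

Evaluation trace:
throw(4) @ H2 caught ⇒ 14
H3 returns [14]
= [14]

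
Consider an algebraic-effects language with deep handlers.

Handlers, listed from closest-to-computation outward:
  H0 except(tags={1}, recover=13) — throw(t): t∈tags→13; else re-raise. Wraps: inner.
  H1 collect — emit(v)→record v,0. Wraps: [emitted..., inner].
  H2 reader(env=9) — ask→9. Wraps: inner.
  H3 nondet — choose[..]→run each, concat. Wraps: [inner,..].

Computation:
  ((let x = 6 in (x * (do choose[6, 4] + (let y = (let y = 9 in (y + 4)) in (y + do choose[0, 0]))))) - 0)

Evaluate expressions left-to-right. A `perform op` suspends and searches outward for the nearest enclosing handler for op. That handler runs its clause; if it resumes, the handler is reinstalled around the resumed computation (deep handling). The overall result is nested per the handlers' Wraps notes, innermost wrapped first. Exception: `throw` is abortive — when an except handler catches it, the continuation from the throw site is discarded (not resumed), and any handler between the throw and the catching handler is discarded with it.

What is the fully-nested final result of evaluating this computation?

Step-by-step:
choose[6, 4] @ H3
  branch[0] choose=6:
    choose[0, 0] @ H3
      branch[0] choose=0:
        H0 returns 114
        H1 returns [114]
        H2 returns [114]
        H3 returns [[114]]
      branch[1] choose=0:
        H0 returns 114
        H1 returns [114]
        H2 returns [114]
        H3 returns [[114]]
  branch[1] choose=4:
    choose[0, 0] @ H3
      branch[0] choose=0:
        H0 returns 102
        H1 returns [102]
        H2 returns [102]
        H3 returns [[102]]
      branch[1] choose=0:
        H0 returns 102
        H1 returns [102]
        H2 returns [102]
        H3 returns [[102]]
= [[114], [114], [102], [102]]

Answer: [[114], [114], [102], [102]]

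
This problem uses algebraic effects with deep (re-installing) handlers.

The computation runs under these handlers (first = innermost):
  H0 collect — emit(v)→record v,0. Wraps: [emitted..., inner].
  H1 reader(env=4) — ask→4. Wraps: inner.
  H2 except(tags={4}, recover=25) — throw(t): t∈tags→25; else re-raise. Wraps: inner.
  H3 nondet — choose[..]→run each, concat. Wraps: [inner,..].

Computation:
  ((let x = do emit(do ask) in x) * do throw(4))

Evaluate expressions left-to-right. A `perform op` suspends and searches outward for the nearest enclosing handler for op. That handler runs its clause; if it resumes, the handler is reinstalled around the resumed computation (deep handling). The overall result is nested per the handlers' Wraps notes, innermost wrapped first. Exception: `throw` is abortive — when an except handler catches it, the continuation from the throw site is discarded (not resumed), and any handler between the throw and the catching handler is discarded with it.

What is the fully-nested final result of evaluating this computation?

Answer: [25]

Step-by-step:
ask @ H1 ⇒ 4
emit(4) @ H0 ⇒ out+=4
throw(4) @ H2 caught ⇒ 25
H3 returns [25]
= [25]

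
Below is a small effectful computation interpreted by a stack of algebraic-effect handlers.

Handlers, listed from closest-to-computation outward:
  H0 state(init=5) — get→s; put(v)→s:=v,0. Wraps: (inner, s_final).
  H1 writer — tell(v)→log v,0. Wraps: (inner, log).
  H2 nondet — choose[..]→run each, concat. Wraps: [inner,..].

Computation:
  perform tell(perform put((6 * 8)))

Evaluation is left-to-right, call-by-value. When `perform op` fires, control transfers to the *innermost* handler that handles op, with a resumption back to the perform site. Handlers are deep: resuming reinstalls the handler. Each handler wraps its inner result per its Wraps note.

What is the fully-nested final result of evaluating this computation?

Evaluation trace:
put(48) @ H0 ⇒ s:=48
tell(0) @ H1 ⇒ log+=0
H0 returns (0, 48)
H1 returns ((0, 48), (0))
H2 returns [((0, 48), (0))]
= [((0, 48), (0))]

Answer: [((0, 48), (0))]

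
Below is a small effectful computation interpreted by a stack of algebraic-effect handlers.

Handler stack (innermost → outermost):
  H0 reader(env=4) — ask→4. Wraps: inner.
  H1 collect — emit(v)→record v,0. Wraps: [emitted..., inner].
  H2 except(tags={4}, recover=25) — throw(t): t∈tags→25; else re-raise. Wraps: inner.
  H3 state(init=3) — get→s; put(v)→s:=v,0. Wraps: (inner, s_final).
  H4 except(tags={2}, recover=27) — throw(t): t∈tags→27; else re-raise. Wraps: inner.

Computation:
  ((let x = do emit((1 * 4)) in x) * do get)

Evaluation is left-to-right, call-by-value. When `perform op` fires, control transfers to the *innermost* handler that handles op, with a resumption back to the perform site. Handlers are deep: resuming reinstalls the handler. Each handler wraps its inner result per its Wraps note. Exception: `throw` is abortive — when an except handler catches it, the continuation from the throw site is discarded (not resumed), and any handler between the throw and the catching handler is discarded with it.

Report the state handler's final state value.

Answer: 3

Evaluation trace:
emit(4) @ H1 ⇒ out+=4
get @ H3 ⇒ 3
H0 returns 0
H1 returns [4, 0]
H2 returns [4, 0]
H3 returns ([4, 0], 3)
H4 returns ([4, 0], 3)
= ([4, 0], 3)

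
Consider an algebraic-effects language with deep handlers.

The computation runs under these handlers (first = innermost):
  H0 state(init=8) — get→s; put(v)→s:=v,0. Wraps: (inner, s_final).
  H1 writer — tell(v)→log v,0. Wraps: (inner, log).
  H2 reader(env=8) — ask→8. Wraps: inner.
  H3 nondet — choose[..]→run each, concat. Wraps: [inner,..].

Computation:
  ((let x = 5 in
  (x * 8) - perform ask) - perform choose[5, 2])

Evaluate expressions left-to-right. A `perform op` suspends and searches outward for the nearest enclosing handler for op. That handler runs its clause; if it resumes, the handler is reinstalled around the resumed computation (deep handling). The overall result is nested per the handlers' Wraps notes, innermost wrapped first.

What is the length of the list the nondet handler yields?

Answer: 2

Evaluation trace:
ask @ H2 ⇒ 8
choose[5, 2] @ H3
  branch[0] choose=5:
    H0 returns (27, 8)
    H1 returns ((27, 8), ())
    H2 returns ((27, 8), ())
    H3 returns [((27, 8), ())]
  branch[1] choose=2:
    H0 returns (30, 8)
    H1 returns ((30, 8), ())
    H2 returns ((30, 8), ())
    H3 returns [((30, 8), ())]
= [((27, 8), ()), ((30, 8), ())]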